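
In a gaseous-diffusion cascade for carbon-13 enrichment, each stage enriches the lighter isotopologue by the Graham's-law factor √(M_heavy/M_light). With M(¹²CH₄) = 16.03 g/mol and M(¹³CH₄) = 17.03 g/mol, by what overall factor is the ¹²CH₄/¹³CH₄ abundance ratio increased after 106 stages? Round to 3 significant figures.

24.7

Overall factor = α^106 with α = √(17.03/16.03), i.e. (17.03/16.03)^(106/2).
= 1.06238^53 = 24.7.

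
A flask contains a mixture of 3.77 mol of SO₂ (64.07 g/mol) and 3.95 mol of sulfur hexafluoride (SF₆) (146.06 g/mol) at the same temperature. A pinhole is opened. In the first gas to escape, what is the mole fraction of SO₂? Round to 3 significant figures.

Each component's effusion rate ∝ (its partial pressure)·(1/√M) ∝ n_i/√M_i.
x_SO₂(eff) = (n_SO₂/√M_SO₂) / (n_SO₂/√M_SO₂ + n_SF₆/√M_SF₆)
= (3.77/√64.07) / (3.77/√64.07 + 3.95/√146.06) = 0.4710/(0.4710 + 0.3268) = 0.590.

0.590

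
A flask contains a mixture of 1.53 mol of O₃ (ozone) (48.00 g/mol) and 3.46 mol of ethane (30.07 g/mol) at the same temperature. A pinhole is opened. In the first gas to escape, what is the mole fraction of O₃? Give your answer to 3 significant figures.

The effusion rate of species i is ∝ p_i/√M_i ∝ n_i/√M_i.
So x_O₃ in the escaping gas = (n_O₃/√M_O₃) / Σ(n_i/√M_i)
= (1.53/√48.00) / (1.53/√48.00 + 3.46/√30.07) = 0.2208/(0.2208 + 0.6310) = 0.259.

0.259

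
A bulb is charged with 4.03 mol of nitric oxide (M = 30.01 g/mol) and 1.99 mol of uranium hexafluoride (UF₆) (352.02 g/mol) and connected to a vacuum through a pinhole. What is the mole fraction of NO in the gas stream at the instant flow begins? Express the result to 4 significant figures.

0.8740

The effusion rate of species i is ∝ p_i/√M_i ∝ n_i/√M_i.
So x_NO in the escaping gas = (n_NO/√M_NO) / Σ(n_i/√M_i)
= (4.03/√30.01) / (4.03/√30.01 + 1.99/√352.02) = 0.7357/(0.7357 + 0.1061) = 0.8740.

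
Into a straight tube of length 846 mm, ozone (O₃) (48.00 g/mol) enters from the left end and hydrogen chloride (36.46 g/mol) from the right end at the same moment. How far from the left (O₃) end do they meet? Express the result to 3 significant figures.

394 mm

The fronts meet when d_O₃ + d_HCl = L with d_O₃/d_HCl = √(M_HCl/M_O₃) (Graham's law). Here √(M_HCl/M_O₃) = √(36.46/48.00) = 0.8715.
With d_O₃ + d_HCl = 846 mm, d_HCl = 846/(1 + 0.8715) = 452.0 mm.
d_O₃ = 846 − 452.0 = 394 mm.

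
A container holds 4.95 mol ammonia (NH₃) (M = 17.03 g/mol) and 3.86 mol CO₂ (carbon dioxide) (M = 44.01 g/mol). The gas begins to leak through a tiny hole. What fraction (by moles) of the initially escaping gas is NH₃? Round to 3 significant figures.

0.673

The effusion rate of species i is ∝ p_i/√M_i ∝ n_i/√M_i.
x_NH₃(eff) = (n_NH₃/√M_NH₃) / (n_NH₃/√M_NH₃ + n_CO₂/√M_CO₂)
= (4.95/√17.03) / (4.95/√17.03 + 3.86/√44.01) = 1.199/(1.199 + 0.5819) = 0.673.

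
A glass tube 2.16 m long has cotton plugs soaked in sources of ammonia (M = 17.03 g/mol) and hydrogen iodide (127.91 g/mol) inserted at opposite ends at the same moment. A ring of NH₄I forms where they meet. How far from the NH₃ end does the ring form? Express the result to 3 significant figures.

Graham's law gives d_NH₃/d_HI = rate_NH₃/rate_HI = √(M_HI/M_NH₃) = √(127.91/17.03) = 2.741.
With d_NH₃ + d_HI = 2.16 m, d_HI = 2.16/(1 + 2.741) = 0.5774 m.
d_NH₃ = 2.16 − 0.5774 = 1.58 m.

1.58 m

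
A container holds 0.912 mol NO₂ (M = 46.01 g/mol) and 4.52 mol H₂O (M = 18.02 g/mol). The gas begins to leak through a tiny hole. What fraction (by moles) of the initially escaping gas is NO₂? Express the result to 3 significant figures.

Effusion rate of each component ∝ n_i/√M_i (partial pressure × 1/√M).
Mole fraction of NO₂ in the effusate = (n_NO₂/√M_NO₂) / (n_NO₂/√M_NO₂ + n_H₂O/√M_H₂O)
= (0.912/√46.01) / (0.912/√46.01 + 4.52/√18.02) = 0.1345/(0.1345 + 1.065) = 0.112.

0.112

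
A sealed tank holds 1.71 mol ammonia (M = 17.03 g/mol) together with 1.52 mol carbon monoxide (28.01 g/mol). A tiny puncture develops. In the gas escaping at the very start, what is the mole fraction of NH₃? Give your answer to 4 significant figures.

0.5906

Rate_i ∝ x_i/√M_i (Graham's law weighted by mole fraction), so the effusate composition follows n_i/√M_i.
x_NH₃(eff) = (n_NH₃/√M_NH₃) / (n_NH₃/√M_NH₃ + n_CO/√M_CO)
= (1.71/√17.03) / (1.71/√17.03 + 1.52/√28.01) = 0.4144/(0.4144 + 0.2872) = 0.5906.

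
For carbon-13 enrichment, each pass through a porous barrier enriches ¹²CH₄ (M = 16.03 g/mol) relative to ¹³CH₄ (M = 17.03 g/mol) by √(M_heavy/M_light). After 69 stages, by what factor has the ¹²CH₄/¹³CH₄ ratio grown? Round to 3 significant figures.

8.07

Each stage multiplies the ratio by α = √(17.03/16.03), so after 69 stages the overall factor is α^69 = (17.03/16.03)^(69/2).
= 1.06238^(69/2) = 8.07.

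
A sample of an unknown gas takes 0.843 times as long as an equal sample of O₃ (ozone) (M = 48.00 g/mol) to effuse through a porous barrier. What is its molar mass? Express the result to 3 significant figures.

34.1 g/mol

Since effusion rate ∝ 1/√M, t_X/t_O₃ = √(M_X/M_O₃).
0.843 = √(M_X/48.00)
M_X = 48.00 × 0.843² = 48.00 × 0.7106 = 34.1 g/mol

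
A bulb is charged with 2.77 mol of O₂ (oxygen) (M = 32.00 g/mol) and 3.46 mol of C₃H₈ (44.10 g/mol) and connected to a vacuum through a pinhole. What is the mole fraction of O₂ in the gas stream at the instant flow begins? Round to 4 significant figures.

The effusion rate of species i is ∝ p_i/√M_i ∝ n_i/√M_i.
So x_O₂ in the escaping gas = (n_O₂/√M_O₂) / Σ(n_i/√M_i)
= (2.77/√32.00) / (2.77/√32.00 + 3.46/√44.10) = 0.4897/(0.4897 + 0.5210) = 0.4845.

0.4845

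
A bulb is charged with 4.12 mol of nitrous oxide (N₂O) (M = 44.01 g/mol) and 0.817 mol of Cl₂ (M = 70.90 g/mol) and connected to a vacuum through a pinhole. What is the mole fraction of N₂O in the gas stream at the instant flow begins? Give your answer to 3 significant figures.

0.865

The effusion rate of species i is ∝ p_i/√M_i ∝ n_i/√M_i.
Mole fraction of N₂O in the effusate = (n_N₂O/√M_N₂O) / (n_N₂O/√M_N₂O + n_Cl₂/√M_Cl₂)
= (4.12/√44.01) / (4.12/√44.01 + 0.817/√70.90) = 0.6210/(0.6210 + 0.09703) = 0.865.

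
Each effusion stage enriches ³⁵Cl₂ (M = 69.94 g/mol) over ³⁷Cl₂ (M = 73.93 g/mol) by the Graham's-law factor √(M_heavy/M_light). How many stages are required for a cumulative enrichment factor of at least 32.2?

126

Per stage α = (73.93/69.94)^(1/2) = 1.05705^0.5, giving ln α = 0.02774.
Need α^N ≥ 32.2 ⇒ N ≥ ln(32.2) / ln α = 3.472 / 0.02774 = 125.16.
So at least 126 stages are needed.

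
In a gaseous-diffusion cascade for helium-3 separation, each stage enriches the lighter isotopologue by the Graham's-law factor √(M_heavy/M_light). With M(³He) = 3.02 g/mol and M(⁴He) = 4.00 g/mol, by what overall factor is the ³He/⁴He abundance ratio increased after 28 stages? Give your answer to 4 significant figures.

After 28 stages the ratio has grown by (√(4.00/3.02))^28 = (4.00/3.02)^(28/2).
= 1.32450^14 = 51.14.

51.14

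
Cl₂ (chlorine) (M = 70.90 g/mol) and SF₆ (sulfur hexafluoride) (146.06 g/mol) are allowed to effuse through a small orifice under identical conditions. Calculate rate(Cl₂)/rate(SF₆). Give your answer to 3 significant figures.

Using Graham's law: rate_Cl₂/rate_SF₆ = √(M_SF₆/M_Cl₂) = √(146.06/70.90) = √2.060 = 1.44.

1.44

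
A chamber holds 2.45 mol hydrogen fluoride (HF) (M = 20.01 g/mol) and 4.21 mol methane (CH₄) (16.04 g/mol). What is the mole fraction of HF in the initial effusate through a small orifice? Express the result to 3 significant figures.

Each component's effusion rate ∝ (its partial pressure)·(1/√M) ∝ n_i/√M_i.
x_HF(eff) = (n_HF/√M_HF) / (n_HF/√M_HF + n_CH₄/√M_CH₄)
= (2.45/√20.01) / (2.45/√20.01 + 4.21/√16.04) = 0.5477/(0.5477 + 1.051) = 0.343.

0.343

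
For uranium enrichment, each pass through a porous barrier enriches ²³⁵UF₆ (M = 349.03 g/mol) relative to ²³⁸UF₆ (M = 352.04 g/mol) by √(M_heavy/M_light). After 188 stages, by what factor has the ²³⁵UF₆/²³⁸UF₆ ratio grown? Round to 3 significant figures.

The single-stage factor is √(M_heavy/M_light), so 188 stages give [√(352.04/349.03)]^188 = (352.04/349.03)^(188/2).
= 1.00862^94 = 2.24.

2.24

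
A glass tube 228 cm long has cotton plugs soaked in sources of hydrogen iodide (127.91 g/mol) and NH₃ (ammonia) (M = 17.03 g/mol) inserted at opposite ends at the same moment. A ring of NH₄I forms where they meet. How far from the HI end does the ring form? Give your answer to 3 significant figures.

61.0 cm

Distances travelled in equal time are proportional to diffusion rates, so d_HI/d_NH₃ = √(M_NH₃/M_HI) = √(17.03/127.91) = 0.3649.
With d_HI + d_NH₃ = 228 cm, d_NH₃ = 228/(1 + 0.3649) = 167.0 cm.
d_HI = 228 − 167.0 = 61.0 cm.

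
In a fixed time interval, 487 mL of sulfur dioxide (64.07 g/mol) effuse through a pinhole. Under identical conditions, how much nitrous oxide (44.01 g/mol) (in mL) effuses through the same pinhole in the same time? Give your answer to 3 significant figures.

588 mL

Graham's law gives rate_N₂O/rate_SO₂ = √(M_SO₂/M_N₂O) = √(64.07/44.01) = √1.456 = 1.207.
So the volume for N₂O is 487 × 1.207 = 588 mL.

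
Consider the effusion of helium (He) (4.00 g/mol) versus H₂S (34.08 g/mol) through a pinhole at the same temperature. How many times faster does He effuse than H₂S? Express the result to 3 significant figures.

By Graham's law, rate_He/rate_H₂S = √(M_H₂S/M_He) = √(34.08/4.00) = √8.520 = 2.92.

2.92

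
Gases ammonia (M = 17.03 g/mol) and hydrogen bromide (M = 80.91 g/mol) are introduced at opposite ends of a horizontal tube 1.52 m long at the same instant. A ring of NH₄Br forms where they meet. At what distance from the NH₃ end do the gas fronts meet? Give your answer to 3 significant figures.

Distances travelled in equal time are proportional to diffusion rates, so d_NH₃/d_HBr = √(M_HBr/M_NH₃) = √(80.91/17.03) = 2.180.
With d_NH₃ + d_HBr = 1.52 m, d_HBr = 1.52/(1 + 2.180) = 0.4780 m.
d_NH₃ = 1.52 − 0.4780 = 1.04 m.

1.04 m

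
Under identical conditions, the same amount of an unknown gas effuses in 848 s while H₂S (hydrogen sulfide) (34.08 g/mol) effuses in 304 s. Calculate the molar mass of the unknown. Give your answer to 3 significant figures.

265 g/mol

By Graham's law, t_X/t_H₂S = √(M_X/M_H₂S).
848/304 = 2.789 = √(M_X/34.08)
M_X = 34.08 × 2.789² = 34.08 × 7.781 = 265 g/mol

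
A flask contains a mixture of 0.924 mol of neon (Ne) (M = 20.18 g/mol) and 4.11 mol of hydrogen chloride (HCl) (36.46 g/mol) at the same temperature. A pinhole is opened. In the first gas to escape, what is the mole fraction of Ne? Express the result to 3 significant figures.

Rate_i ∝ x_i/√M_i (Graham's law weighted by mole fraction), so the effusate composition follows n_i/√M_i.
So x_Ne in the escaping gas = (n_Ne/√M_Ne) / Σ(n_i/√M_i)
= (0.924/√20.18) / (0.924/√20.18 + 4.11/√36.46) = 0.2057/(0.2057 + 0.6807) = 0.232.

0.232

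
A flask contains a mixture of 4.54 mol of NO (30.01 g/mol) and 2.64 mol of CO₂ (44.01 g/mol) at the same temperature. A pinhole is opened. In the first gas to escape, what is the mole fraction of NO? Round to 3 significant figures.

Effusion rate of each component ∝ n_i/√M_i (partial pressure × 1/√M).
Mole fraction of NO in the effusate = (n_NO/√M_NO) / (n_NO/√M_NO + n_CO₂/√M_CO₂)
= (4.54/√30.01) / (4.54/√30.01 + 2.64/√44.01) = 0.8287/(0.8287 + 0.3979) = 0.676.

0.676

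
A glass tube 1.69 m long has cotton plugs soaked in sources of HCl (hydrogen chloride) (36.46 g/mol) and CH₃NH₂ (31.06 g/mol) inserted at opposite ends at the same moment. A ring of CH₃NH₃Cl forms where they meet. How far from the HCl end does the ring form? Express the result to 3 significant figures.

Distances travelled in equal time are proportional to diffusion rates, so d_HCl/d_CH₃NH₂ = √(M_CH₃NH₂/M_HCl) = √(31.06/36.46) = 0.9230.
With d_HCl + d_CH₃NH₂ = 1.69 m, d_CH₃NH₂ = 1.69/(1 + 0.9230) = 0.8788 m.
d_HCl = 1.69 − 0.8788 = 0.811 m.

0.811 m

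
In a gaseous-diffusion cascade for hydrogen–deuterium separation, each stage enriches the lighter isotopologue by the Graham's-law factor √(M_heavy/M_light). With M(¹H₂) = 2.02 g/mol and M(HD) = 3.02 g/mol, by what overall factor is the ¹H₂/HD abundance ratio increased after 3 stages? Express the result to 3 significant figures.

1.83

After 3 stages the ratio has grown by (√(3.02/2.02))^3 = (3.02/2.02)^(3/2).
= 1.49505^(3/2) = 1.83.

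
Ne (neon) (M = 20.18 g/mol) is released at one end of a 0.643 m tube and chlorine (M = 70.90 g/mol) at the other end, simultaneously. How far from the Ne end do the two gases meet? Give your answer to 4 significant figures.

0.4193 m

In equal time, each gas travels a distance ∝ its rate ∝ 1/√M, so d_Ne/d_Cl₂ = √(M_Cl₂/M_Ne) = √(70.90/20.18) = 1.874.
With d_Ne + d_Cl₂ = 0.643 m, d_Cl₂ = 0.643/(1 + 1.874) = 0.2237 m.
d_Ne = 0.643 − 0.2237 = 0.4193 m.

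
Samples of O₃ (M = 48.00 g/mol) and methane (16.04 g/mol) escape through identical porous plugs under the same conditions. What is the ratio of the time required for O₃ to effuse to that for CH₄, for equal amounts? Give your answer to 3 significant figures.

1.73

By Graham's law, t_O₃/t_CH₄ = √(M_O₃/M_CH₄) = √(48.00/16.04) = √2.993 = 1.73.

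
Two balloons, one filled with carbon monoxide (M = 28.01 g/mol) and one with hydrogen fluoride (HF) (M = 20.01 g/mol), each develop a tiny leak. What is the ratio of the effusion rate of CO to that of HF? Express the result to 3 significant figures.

Using Graham's law: rate_CO/rate_HF = √(M_HF/M_CO) = √(20.01/28.01) = √0.7144 = 0.845.

0.845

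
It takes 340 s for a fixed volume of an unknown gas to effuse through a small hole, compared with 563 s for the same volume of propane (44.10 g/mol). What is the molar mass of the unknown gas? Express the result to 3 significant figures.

From Graham's law, t_X/t_C₃H₈ = √(M_X/M_C₃H₈).
340/563 = 0.6039 = √(M_X/44.10)
M_X = 44.10 × 0.6039² = 44.10 × 0.3647 = 16.1 g/mol

16.1 g/mol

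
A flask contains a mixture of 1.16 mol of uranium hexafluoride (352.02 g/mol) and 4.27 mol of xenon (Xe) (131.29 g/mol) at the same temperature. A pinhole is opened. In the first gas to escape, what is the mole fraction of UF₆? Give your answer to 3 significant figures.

0.142

The effusion rate of species i is ∝ p_i/√M_i ∝ n_i/√M_i.
Mole fraction of UF₆ in the effusate = (n_UF₆/√M_UF₆) / (n_UF₆/√M_UF₆ + n_Xe/√M_Xe)
= (1.16/√352.02) / (1.16/√352.02 + 4.27/√131.29) = 0.06183/(0.06183 + 0.3727) = 0.142.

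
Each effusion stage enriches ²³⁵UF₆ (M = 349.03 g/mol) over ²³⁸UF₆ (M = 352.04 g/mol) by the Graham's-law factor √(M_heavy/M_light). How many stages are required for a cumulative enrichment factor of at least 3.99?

323

With α = √(352.04/349.03) per stage, ln α = ½ ln(1.00862) = 0.004293.
Need α^N ≥ 3.99 ⇒ N ≥ ln(3.99) / ln α = 1.384 / 0.004293 = 322.30.
Rounding up, N = 323 stages.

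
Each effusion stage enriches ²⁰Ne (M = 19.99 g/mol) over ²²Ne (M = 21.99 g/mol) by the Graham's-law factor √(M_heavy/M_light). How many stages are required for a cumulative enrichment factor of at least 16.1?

59

Per stage α = (21.99/19.99)^(1/2) = 1.10005^0.5, giving ln α = 0.04768.
Need α^N ≥ 16.1 ⇒ N ≥ ln(16.1) / ln α = 2.779 / 0.04768 = 58.28.
Minimum whole number of stages: N = 59.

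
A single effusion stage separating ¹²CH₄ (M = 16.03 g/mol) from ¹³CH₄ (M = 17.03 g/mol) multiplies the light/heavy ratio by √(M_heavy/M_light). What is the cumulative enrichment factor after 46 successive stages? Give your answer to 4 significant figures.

4.022

Each stage multiplies the ratio by α = √(17.03/16.03), so after 46 stages the overall factor is α^46 = (17.03/16.03)^(46/2).
= 1.06238^23 = 4.022.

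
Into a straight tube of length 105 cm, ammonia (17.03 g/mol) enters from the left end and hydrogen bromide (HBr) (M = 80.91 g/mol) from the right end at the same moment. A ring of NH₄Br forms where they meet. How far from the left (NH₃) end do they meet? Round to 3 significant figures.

Graham's law gives d_NH₃/d_HBr = rate_NH₃/rate_HBr = √(M_HBr/M_NH₃) = √(80.91/17.03) = 2.180.
With d_NH₃ + d_HBr = 105 cm, d_HBr = 105/(1 + 2.180) = 33.02 cm.
d_NH₃ = 105 − 33.02 = 72.0 cm.

72.0 cm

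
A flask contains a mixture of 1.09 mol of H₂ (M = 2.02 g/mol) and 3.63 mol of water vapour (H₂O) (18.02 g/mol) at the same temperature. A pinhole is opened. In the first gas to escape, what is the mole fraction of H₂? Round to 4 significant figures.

0.4728

The effusion rate of species i is ∝ p_i/√M_i ∝ n_i/√M_i.
Mole fraction of H₂ in the effusate = (n_H₂/√M_H₂) / (n_H₂/√M_H₂ + n_H₂O/√M_H₂O)
= (1.09/√2.02) / (1.09/√2.02 + 3.63/√18.02) = 0.7669/(0.7669 + 0.8551) = 0.4728.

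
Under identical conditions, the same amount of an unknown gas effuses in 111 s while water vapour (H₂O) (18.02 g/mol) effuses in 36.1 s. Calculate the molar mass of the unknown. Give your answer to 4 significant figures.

Using Graham's law: t_X/t_H₂O = √(M_X/M_H₂O).
111/36.1 = 3.075 = √(M_X/18.02)
M_X = 18.02 × 3.075² = 18.02 × 9.454 = 170.4 g/mol

170.4 g/mol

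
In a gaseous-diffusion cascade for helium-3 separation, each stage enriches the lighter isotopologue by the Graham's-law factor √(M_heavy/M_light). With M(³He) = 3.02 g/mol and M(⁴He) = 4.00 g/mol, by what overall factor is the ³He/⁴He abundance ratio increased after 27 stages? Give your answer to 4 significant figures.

Overall factor = α^27 with α = √(4.00/3.02), i.e. (4.00/3.02)^(27/2).
= 1.32450^(27/2) = 44.43.

44.43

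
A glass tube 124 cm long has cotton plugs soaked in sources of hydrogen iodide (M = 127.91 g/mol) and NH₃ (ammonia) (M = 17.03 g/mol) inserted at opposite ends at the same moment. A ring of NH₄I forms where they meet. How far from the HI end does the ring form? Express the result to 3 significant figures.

33.1 cm

The fronts meet when d_HI + d_NH₃ = L with d_HI/d_NH₃ = √(M_NH₃/M_HI) (Graham's law). Here √(M_NH₃/M_HI) = √(17.03/127.91) = 0.3649.
With d_HI + d_NH₃ = 124 cm, d_NH₃ = 124/(1 + 0.3649) = 90.85 cm.
d_HI = 124 − 90.85 = 33.1 cm.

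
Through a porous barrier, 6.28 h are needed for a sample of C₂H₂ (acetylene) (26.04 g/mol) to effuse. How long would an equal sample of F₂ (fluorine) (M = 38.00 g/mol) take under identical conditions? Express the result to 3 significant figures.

Graham's law gives t_F₂/t_C₂H₂ = √(M_F₂/M_C₂H₂) = √(38.00/26.04) = √1.459 = 1.208.
So the time for F₂ is 6.28 × 1.208 = 7.59 h.

7.59 h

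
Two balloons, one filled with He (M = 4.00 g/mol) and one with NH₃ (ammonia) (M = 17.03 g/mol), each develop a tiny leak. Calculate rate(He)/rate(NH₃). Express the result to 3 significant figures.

2.06

Graham's law gives rate_He/rate_NH₃ = √(M_NH₃/M_He) = √(17.03/4.00) = √4.258 = 2.06.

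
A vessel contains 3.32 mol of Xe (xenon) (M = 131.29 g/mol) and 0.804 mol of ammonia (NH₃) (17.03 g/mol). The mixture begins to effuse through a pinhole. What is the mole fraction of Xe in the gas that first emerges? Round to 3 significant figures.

Effusion rate of each component ∝ n_i/√M_i (partial pressure × 1/√M).
So x_Xe in the escaping gas = (n_Xe/√M_Xe) / Σ(n_i/√M_i)
= (3.32/√131.29) / (3.32/√131.29 + 0.804/√17.03) = 0.2897/(0.2897 + 0.1948) = 0.598.

0.598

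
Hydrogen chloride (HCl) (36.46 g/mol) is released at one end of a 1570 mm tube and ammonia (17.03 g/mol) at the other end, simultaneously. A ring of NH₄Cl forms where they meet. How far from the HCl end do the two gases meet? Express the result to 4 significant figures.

637.4 mm

In equal time, each gas travels a distance ∝ its rate ∝ 1/√M, so d_HCl/d_NH₃ = √(M_NH₃/M_HCl) = √(17.03/36.46) = 0.6834.
With d_HCl + d_NH₃ = 1570 mm, d_NH₃ = 1570/(1 + 0.6834) = 932.6 mm.
d_HCl = 1570 − 932.6 = 637.4 mm.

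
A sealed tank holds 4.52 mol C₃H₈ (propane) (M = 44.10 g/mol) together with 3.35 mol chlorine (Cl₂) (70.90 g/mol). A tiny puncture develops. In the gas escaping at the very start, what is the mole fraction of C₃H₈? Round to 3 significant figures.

The effusion rate of species i is ∝ p_i/√M_i ∝ n_i/√M_i.
Mole fraction of C₃H₈ in the effusate = (n_C₃H₈/√M_C₃H₈) / (n_C₃H₈/√M_C₃H₈ + n_Cl₂/√M_Cl₂)
= (4.52/√44.10) / (4.52/√44.10 + 3.35/√70.90) = 0.6806/(0.6806 + 0.3979) = 0.631.

0.631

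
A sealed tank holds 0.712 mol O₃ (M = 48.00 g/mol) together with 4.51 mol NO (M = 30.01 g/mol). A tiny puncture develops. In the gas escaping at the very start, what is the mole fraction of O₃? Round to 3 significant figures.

0.111

Each component's effusion rate ∝ (its partial pressure)·(1/√M) ∝ n_i/√M_i.
So x_O₃ in the escaping gas = (n_O₃/√M_O₃) / Σ(n_i/√M_i)
= (0.712/√48.00) / (0.712/√48.00 + 4.51/√30.01) = 0.1028/(0.1028 + 0.8233) = 0.111.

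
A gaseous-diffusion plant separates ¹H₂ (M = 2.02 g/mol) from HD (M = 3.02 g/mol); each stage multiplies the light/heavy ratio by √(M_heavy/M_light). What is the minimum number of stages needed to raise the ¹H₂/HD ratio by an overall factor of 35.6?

18

With α = √(3.02/2.02) per stage, ln α = ½ ln(1.49505) = 0.2011.
Need α^N ≥ 35.6 ⇒ N ≥ ln(35.6) / ln α = 3.572 / 0.2011 = 17.77.
Rounding up, N = 18 stages.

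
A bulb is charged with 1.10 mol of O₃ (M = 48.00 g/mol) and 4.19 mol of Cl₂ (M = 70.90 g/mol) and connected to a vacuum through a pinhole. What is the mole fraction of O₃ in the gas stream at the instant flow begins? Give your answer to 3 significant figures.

0.242

Effusion rate of each component ∝ n_i/√M_i (partial pressure × 1/√M).
So x_O₃ in the escaping gas = (n_O₃/√M_O₃) / Σ(n_i/√M_i)
= (1.10/√48.00) / (1.10/√48.00 + 4.19/√70.90) = 0.1588/(0.1588 + 0.4976) = 0.242.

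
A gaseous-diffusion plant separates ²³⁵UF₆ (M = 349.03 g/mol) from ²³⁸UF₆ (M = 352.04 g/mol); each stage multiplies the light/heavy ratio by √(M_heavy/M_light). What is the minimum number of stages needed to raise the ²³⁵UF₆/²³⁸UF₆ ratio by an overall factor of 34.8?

827

Per stage α = (352.04/349.03)^(1/2) = 1.00862^0.5, giving ln α = 0.004293.
Need α^N ≥ 34.8 ⇒ N ≥ ln(34.8) / ln α = 3.550 / 0.004293 = 826.75.
Rounding up, N = 827 stages.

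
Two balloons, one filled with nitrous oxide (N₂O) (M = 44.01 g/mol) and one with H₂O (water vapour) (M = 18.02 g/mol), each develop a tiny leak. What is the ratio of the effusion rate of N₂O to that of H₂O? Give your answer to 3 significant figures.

0.640

Since effusion rate ∝ 1/√M, rate_N₂O/rate_H₂O = √(M_H₂O/M_N₂O) = √(18.02/44.01) = √0.4095 = 0.640.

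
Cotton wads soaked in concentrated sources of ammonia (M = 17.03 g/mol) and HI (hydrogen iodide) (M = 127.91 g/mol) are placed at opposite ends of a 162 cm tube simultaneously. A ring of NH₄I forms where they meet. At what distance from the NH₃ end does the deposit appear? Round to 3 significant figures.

In equal time, each gas travels a distance ∝ its rate ∝ 1/√M, so d_NH₃/d_HI = √(M_HI/M_NH₃) = √(127.91/17.03) = 2.741.
With d_NH₃ + d_HI = 162 cm, d_HI = 162/(1 + 2.741) = 43.31 cm.
d_NH₃ = 162 − 43.31 = 119 cm.

119 cm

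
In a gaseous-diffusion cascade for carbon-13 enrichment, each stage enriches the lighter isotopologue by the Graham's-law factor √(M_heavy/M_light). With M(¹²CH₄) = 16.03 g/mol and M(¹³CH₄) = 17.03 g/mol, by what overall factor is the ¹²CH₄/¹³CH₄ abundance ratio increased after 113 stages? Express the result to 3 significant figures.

The single-stage factor is √(M_heavy/M_light), so 113 stages give [√(17.03/16.03)]^113 = (17.03/16.03)^(113/2).
= 1.06238^(113/2) = 30.5.

30.5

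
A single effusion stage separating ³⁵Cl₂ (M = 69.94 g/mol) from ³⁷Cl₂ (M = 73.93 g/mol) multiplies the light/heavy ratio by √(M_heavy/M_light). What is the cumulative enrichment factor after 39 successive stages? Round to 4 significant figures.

Each stage multiplies the ratio by α = √(73.93/69.94), so after 39 stages the overall factor is α^39 = (73.93/69.94)^(39/2).
= 1.05705^(39/2) = 2.950.

2.950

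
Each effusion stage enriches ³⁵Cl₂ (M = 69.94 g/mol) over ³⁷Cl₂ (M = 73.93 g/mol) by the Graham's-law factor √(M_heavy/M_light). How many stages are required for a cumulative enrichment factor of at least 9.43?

With α = √(73.93/69.94) per stage, ln α = ½ ln(1.05705) = 0.02774.
Need α^N ≥ 9.43 ⇒ N ≥ ln(9.43) / ln α = 2.244 / 0.02774 = 80.89.
So at least 81 stages are needed.

81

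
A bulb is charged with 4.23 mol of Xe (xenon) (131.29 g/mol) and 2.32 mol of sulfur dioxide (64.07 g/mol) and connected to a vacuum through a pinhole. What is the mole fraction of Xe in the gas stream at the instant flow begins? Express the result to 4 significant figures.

0.5602

Rate_i ∝ x_i/√M_i (Graham's law weighted by mole fraction), so the effusate composition follows n_i/√M_i.
So x_Xe in the escaping gas = (n_Xe/√M_Xe) / Σ(n_i/√M_i)
= (4.23/√131.29) / (4.23/√131.29 + 2.32/√64.07) = 0.3692/(0.3692 + 0.2898) = 0.5602.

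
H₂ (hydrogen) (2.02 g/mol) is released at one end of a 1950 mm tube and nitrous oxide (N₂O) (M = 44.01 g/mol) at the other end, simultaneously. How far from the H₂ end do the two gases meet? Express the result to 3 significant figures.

In equal time, each gas travels a distance ∝ its rate ∝ 1/√M, so d_H₂/d_N₂O = √(M_N₂O/M_H₂) = √(44.01/2.02) = 4.668.
With d_H₂ + d_N₂O = 1950 mm, d_N₂O = 1950/(1 + 4.668) = 344.1 mm.
d_H₂ = 1950 − 344.1 = 1610 mm.

1610 mm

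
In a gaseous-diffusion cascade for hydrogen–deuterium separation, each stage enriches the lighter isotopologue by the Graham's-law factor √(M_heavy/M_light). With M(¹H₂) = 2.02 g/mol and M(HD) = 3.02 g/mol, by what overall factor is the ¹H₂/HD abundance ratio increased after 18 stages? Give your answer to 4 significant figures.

37.32

The single-stage factor is √(M_heavy/M_light), so 18 stages give [√(3.02/2.02)]^18 = (3.02/2.02)^(18/2).
= 1.49505^9 = 37.32.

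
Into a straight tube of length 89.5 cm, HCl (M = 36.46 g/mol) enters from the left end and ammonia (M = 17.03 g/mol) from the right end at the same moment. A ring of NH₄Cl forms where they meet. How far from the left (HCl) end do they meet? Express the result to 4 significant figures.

In equal time, each gas travels a distance ∝ its rate ∝ 1/√M, so d_HCl/d_NH₃ = √(M_NH₃/M_HCl) = √(17.03/36.46) = 0.6834.
With d_HCl + d_NH₃ = 89.5 cm, d_NH₃ = 89.5/(1 + 0.6834) = 53.17 cm.
d_HCl = 89.5 − 53.17 = 36.33 cm.

36.33 cm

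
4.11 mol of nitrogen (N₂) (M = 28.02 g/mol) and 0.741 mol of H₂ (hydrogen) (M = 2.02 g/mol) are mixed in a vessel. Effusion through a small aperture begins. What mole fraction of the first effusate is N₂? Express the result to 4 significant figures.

The effusion rate of species i is ∝ p_i/√M_i ∝ n_i/√M_i.
Mole fraction of N₂ in the effusate = (n_N₂/√M_N₂) / (n_N₂/√M_N₂ + n_H₂/√M_H₂)
= (4.11/√28.02) / (4.11/√28.02 + 0.741/√2.02) = 0.7764/(0.7764 + 0.5214) = 0.5983.

0.5983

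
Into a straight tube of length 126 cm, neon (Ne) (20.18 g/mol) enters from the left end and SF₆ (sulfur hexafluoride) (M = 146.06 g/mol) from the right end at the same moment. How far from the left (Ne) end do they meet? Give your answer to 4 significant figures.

The fronts meet when d_Ne + d_SF₆ = L with d_Ne/d_SF₆ = √(M_SF₆/M_Ne) (Graham's law). Here √(M_SF₆/M_Ne) = √(146.06/20.18) = 2.690.
With d_Ne + d_SF₆ = 126 cm, d_SF₆ = 126/(1 + 2.690) = 34.14 cm.
d_Ne = 126 − 34.14 = 91.86 cm.

91.86 cm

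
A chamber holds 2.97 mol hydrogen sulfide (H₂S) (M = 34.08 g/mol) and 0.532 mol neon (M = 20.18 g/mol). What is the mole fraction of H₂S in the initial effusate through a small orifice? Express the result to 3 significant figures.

Each component's effusion rate ∝ (its partial pressure)·(1/√M) ∝ n_i/√M_i.
Mole fraction of H₂S in the effusate = (n_H₂S/√M_H₂S) / (n_H₂S/√M_H₂S + n_Ne/√M_Ne)
= (2.97/√34.08) / (2.97/√34.08 + 0.532/√20.18) = 0.5088/(0.5088 + 0.1184) = 0.811.

0.811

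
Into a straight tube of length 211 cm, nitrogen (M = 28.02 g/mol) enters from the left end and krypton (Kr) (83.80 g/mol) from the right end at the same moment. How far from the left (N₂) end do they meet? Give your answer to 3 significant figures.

134 cm

Distances travelled in equal time are proportional to diffusion rates, so d_N₂/d_Kr = √(M_Kr/M_N₂) = √(83.80/28.02) = 1.729.
With d_N₂ + d_Kr = 211 cm, d_Kr = 211/(1 + 1.729) = 77.31 cm.
d_N₂ = 211 − 77.31 = 134 cm.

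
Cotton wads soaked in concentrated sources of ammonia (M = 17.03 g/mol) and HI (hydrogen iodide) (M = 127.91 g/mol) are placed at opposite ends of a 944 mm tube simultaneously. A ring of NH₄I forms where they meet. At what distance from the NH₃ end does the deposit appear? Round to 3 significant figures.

Graham's law gives d_NH₃/d_HI = rate_NH₃/rate_HI = √(M_HI/M_NH₃) = √(127.91/17.03) = 2.741.
With d_NH₃ + d_HI = 944 mm, d_HI = 944/(1 + 2.741) = 252.4 mm.
d_NH₃ = 944 − 252.4 = 692 mm.

692 mm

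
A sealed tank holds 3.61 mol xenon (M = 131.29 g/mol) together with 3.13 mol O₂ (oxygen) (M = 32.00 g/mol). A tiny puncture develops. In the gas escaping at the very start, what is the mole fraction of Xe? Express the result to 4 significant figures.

The effusion rate of species i is ∝ p_i/√M_i ∝ n_i/√M_i.
So x_Xe in the escaping gas = (n_Xe/√M_Xe) / Σ(n_i/√M_i)
= (3.61/√131.29) / (3.61/√131.29 + 3.13/√32.00) = 0.3151/(0.3151 + 0.5533) = 0.3628.

0.3628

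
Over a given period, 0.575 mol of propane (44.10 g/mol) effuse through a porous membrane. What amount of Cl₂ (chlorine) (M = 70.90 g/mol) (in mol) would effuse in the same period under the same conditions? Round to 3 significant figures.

0.453 mol

From Graham's law, rate_Cl₂/rate_C₃H₈ = √(M_C₃H₈/M_Cl₂) = √(44.10/70.90) = √0.6220 = 0.7887.
So the amount for Cl₂ is 0.575 × 0.7887 = 0.453 mol.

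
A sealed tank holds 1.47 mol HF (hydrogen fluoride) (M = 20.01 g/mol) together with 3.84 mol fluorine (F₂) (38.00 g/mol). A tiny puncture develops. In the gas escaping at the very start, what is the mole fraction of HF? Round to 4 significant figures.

0.3454

Each component's effusion rate ∝ (its partial pressure)·(1/√M) ∝ n_i/√M_i.
x_HF(eff) = (n_HF/√M_HF) / (n_HF/√M_HF + n_F₂/√M_F₂)
= (1.47/√20.01) / (1.47/√20.01 + 3.84/√38.00) = 0.3286/(0.3286 + 0.6229) = 0.3454.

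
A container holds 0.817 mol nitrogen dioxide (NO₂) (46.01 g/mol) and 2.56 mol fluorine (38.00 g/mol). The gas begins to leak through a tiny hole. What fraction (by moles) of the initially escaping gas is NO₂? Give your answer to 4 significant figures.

Each component's effusion rate ∝ (its partial pressure)·(1/√M) ∝ n_i/√M_i.
x_NO₂(eff) = (n_NO₂/√M_NO₂) / (n_NO₂/√M_NO₂ + n_F₂/√M_F₂)
= (0.817/√46.01) / (0.817/√46.01 + 2.56/√38.00) = 0.1204/(0.1204 + 0.4153) = 0.2248.

0.2248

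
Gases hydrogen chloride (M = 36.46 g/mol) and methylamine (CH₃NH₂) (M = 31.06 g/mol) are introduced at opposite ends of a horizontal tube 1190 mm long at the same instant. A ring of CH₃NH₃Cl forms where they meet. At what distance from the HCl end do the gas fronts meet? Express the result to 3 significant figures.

571 mm

In equal time, each gas travels a distance ∝ its rate ∝ 1/√M, so d_HCl/d_CH₃NH₂ = √(M_CH₃NH₂/M_HCl) = √(31.06/36.46) = 0.9230.
With d_HCl + d_CH₃NH₂ = 1190 mm, d_CH₃NH₂ = 1190/(1 + 0.9230) = 618.8 mm.
d_HCl = 1190 − 618.8 = 571 mm.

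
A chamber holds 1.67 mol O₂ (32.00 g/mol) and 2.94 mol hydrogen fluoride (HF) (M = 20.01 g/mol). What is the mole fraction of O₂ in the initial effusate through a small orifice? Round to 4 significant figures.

Each component's effusion rate ∝ (its partial pressure)·(1/√M) ∝ n_i/√M_i.
x_O₂(eff) = (n_O₂/√M_O₂) / (n_O₂/√M_O₂ + n_HF/√M_HF)
= (1.67/√32.00) / (1.67/√32.00 + 2.94/√20.01) = 0.2952/(0.2952 + 0.6572) = 0.3100.

0.3100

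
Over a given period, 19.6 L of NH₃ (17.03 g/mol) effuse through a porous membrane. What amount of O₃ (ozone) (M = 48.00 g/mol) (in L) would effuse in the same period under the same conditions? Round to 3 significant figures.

11.7 L

By Graham's law, rate_O₃/rate_NH₃ = √(M_NH₃/M_O₃) = √(17.03/48.00) = √0.3548 = 0.5956.
So the volume for O₃ is 19.6 × 0.5956 = 11.7 L.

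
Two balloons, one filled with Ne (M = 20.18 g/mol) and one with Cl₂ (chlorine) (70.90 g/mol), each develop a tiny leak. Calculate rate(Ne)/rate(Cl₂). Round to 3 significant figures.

Graham's law gives rate_Ne/rate_Cl₂ = √(M_Cl₂/M_Ne) = √(70.90/20.18) = √3.513 = 1.87.

1.87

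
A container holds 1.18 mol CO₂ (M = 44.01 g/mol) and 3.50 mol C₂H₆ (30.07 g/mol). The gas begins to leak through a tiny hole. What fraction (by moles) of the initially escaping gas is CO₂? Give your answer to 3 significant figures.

0.218

Rate_i ∝ x_i/√M_i (Graham's law weighted by mole fraction), so the effusate composition follows n_i/√M_i.
So x_CO₂ in the escaping gas = (n_CO₂/√M_CO₂) / Σ(n_i/√M_i)
= (1.18/√44.01) / (1.18/√44.01 + 3.50/√30.07) = 0.1779/(0.1779 + 0.6383) = 0.218.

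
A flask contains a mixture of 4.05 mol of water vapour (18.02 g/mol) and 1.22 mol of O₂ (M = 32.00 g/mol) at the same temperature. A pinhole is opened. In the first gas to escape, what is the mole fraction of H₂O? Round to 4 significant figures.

0.8156

Rate_i ∝ x_i/√M_i (Graham's law weighted by mole fraction), so the effusate composition follows n_i/√M_i.
Mole fraction of H₂O in the effusate = (n_H₂O/√M_H₂O) / (n_H₂O/√M_H₂O + n_O₂/√M_O₂)
= (4.05/√18.02) / (4.05/√18.02 + 1.22/√32.00) = 0.9541/(0.9541 + 0.2157) = 0.8156.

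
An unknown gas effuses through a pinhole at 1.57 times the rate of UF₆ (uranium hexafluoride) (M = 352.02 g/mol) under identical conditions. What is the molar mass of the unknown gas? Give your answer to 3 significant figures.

Graham's law gives rate_X/rate_UF₆ = √(M_UF₆/M_X).
1.57 = √(352.02/M_X)
M_X = 352.02 / 1.57² = 352.02 / 2.465 = 143 g/mol

143 g/mol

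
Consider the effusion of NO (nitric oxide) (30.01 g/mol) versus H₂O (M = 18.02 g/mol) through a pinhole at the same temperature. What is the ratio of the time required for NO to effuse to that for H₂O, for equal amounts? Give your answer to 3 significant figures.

From Graham's law, t_NO/t_H₂O = √(M_NO/M_H₂O) = √(30.01/18.02) = √1.665 = 1.29.

1.29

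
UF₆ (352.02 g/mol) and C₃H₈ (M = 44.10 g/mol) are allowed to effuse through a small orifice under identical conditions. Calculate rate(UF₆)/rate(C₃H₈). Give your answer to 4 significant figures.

0.3539

Since effusion rate ∝ 1/√M, rate_UF₆/rate_C₃H₈ = √(M_C₃H₈/M_UF₆) = √(44.10/352.02) = √0.1253 = 0.3539.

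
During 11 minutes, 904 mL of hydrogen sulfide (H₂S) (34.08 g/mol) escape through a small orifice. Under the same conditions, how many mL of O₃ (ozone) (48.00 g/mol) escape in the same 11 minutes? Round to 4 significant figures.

Graham's law gives rate_O₃/rate_H₂S = √(M_H₂S/M_O₃) = √(34.08/48.00) = √0.7100 = 0.8426.
So the volume for O₃ is 904 × 0.8426 = 761.7 mL.

761.7 mL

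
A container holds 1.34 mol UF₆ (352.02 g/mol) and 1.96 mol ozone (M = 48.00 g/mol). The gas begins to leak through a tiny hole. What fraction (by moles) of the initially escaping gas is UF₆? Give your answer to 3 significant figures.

Effusion rate of each component ∝ n_i/√M_i (partial pressure × 1/√M).
So x_UF₆ in the escaping gas = (n_UF₆/√M_UF₆) / Σ(n_i/√M_i)
= (1.34/√352.02) / (1.34/√352.02 + 1.96/√48.00) = 0.07142/(0.07142 + 0.2829) = 0.202.

0.202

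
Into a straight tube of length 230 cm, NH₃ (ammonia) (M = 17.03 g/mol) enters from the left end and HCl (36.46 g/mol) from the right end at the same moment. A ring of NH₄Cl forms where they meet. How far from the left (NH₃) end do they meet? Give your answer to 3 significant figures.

Distances travelled in equal time are proportional to diffusion rates, so d_NH₃/d_HCl = √(M_HCl/M_NH₃) = √(36.46/17.03) = 1.463.
With d_NH₃ + d_HCl = 230 cm, d_HCl = 230/(1 + 1.463) = 93.37 cm.
d_NH₃ = 230 − 93.37 = 137 cm.

137 cm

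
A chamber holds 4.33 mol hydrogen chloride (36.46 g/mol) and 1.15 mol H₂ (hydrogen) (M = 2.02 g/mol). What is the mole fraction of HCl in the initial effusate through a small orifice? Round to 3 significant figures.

Rate_i ∝ x_i/√M_i (Graham's law weighted by mole fraction), so the effusate composition follows n_i/√M_i.
So x_HCl in the escaping gas = (n_HCl/√M_HCl) / Σ(n_i/√M_i)
= (4.33/√36.46) / (4.33/√36.46 + 1.15/√2.02) = 0.7171/(0.7171 + 0.8091) = 0.470.

0.470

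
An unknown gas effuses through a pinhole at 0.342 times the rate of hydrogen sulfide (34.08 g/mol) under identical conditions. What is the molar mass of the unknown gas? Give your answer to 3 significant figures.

291 g/mol

Graham's law gives rate_X/rate_H₂S = √(M_H₂S/M_X).
0.342 = √(34.08/M_X)
M_X = 34.08 / 0.342² = 34.08 / 0.1170 = 291 g/mol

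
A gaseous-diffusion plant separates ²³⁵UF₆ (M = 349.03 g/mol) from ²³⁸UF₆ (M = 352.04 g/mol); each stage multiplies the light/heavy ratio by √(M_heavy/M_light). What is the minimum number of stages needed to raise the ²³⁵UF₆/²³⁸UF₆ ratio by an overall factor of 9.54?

526

With α = √(352.04/349.03) per stage, ln α = ½ ln(1.00862) = 0.004293.
Need α^N ≥ 9.54 ⇒ N ≥ ln(9.54) / ln α = 2.255 / 0.004293 = 525.33.
So at least 526 stages are needed.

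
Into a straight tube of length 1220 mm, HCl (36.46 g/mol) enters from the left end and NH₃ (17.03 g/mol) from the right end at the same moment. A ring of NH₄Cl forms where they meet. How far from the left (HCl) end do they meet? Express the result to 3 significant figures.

495 mm

Distances travelled in equal time are proportional to diffusion rates, so d_HCl/d_NH₃ = √(M_NH₃/M_HCl) = √(17.03/36.46) = 0.6834.
With d_HCl + d_NH₃ = 1220 mm, d_NH₃ = 1220/(1 + 0.6834) = 724.7 mm.
d_HCl = 1220 − 724.7 = 495 mm.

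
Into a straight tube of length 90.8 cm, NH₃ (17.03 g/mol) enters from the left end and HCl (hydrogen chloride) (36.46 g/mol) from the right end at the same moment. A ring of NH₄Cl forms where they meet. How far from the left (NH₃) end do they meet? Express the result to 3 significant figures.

53.9 cm

The fronts meet when d_NH₃ + d_HCl = L with d_NH₃/d_HCl = √(M_HCl/M_NH₃) (Graham's law). Here √(M_HCl/M_NH₃) = √(36.46/17.03) = 1.463.
With d_NH₃ + d_HCl = 90.8 cm, d_HCl = 90.8/(1 + 1.463) = 36.86 cm.
d_NH₃ = 90.8 − 36.86 = 53.9 cm.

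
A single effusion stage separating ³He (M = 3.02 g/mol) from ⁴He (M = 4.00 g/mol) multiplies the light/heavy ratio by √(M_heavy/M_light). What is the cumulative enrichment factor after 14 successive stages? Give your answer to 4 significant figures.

Overall factor = α^14 with α = √(4.00/3.02), i.e. (4.00/3.02)^(14/2).
= 1.32450^7 = 7.151.

7.151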